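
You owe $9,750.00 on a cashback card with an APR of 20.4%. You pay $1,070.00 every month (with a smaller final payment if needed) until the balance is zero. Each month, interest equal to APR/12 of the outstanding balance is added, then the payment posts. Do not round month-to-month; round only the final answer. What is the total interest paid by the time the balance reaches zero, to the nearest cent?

Monthly rate r = 20.4%/12 = 1.7% = 0.017.
Payoff takes n = ⌈−ln(1 − rB₀/P)/ln(1+r)⌉ = ⌈9.984⌉ = 10 payments; the last is $1,053.44.
Total paid = 9·$1,070.00 + $1,053.44 = $10,683.44.
Total interest = total paid − principal = $10,683.44 − $9,750.00 = $933.44.

$933.44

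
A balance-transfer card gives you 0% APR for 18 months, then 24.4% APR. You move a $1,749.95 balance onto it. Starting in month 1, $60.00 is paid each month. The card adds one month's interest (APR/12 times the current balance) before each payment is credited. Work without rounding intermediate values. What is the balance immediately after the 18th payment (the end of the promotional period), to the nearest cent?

Promo months 1–18 at r₀ = 0%/12 = 0; months 19+ at r₁ = 24.4%/12 = 0.0203333.
After month 18 (no interest yet): B = $1,749.95 − 18·$60.00 = $669.95.

$669.95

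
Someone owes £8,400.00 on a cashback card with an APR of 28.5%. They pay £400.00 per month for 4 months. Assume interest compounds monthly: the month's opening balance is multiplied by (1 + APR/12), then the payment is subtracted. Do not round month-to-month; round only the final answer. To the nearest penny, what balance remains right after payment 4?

£7,568.97

Monthly rate r = 28.5%/12 = 2.375% = 0.02375.
Each month: B ← B·(1+r) − £400.00.
Month 1: interest £199.50; balance after payment £8,199.50.
Month 2: interest £194.74; balance after payment £7,994.24.
Month 3: interest £189.86; balance after payment £7,784.10.
Month 4: interest £184.87; balance after payment £7,568.97.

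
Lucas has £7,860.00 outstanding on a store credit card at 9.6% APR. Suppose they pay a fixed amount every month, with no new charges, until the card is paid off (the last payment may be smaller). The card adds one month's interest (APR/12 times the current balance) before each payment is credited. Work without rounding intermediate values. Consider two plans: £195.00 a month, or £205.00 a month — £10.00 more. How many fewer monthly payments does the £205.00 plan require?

3 fewer payments

Monthly rate r = 9.6%/12 = 0.8% = 0.008.
At £195.00/mo: n = ⌈−ln(1 − rB₀/P)/ln(1+r)⌉ = 49 payments (last £166.92); total interest = total paid − £7,860.00 = £1,666.92.
At £205.00/mo: 46 payments (last £199.94); total interest £1,564.94.
Payments saved = 49 − 46 = 3.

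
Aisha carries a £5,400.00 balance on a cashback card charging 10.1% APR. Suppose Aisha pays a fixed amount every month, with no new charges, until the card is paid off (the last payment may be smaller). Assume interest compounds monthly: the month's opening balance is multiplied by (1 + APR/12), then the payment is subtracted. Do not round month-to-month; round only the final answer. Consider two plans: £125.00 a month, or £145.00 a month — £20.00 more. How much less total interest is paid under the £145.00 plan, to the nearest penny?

Monthly rate r = 10.1%/12 = 0.841667% = 0.00841667.
At £125.00/mo: n = ⌈−ln(1 − rB₀/P)/ln(1+r)⌉ = 54 payments (last £115.05); total interest = total paid − £5,400.00 = £1,340.05.
At £145.00/mo: 45 payments (last £126.19); total interest £1,106.19.
Interest saved = £1,340.05 − £1,106.19 = £233.86.

£233.86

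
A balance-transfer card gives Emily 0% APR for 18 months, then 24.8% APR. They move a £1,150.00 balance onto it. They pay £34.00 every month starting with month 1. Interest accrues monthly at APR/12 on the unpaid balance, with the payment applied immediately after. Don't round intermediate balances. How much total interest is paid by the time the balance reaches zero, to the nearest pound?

Promo months 1–18 at r₀ = 0%/12 = 0; months 19+ at r₁ = 24.8%/12 = 0.0206667.
After month 18 (no interest yet): B = £1,150.00 − 18·£34.00 = £538.00.
Then at r₁ with £34.00/mo: n₂ = −ln(1 − r₁·B/P)/ln(1+r₁) ≈ 19.36 → 20 more payments.
Total paid = 37·£34.00 + £12.34 = £1,270.34; interest = £1,270.34 − £1,150.00 = £120.34.

£120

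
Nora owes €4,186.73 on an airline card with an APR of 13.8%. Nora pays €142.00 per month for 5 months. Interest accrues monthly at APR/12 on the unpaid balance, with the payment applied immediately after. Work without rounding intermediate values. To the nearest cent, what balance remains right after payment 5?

€3,706.55

Monthly rate r = 13.8%/12 = 1.15% = 0.0115.
Each month: B ← B·(1+r) − €142.00.
Month 1: interest €48.15; balance after payment €4,092.88.
Month 2: interest €47.07; balance after payment €3,997.95.
Month 3: interest €45.98; balance after payment €3,901.92.
Month 4: interest €44.87; balance after payment €3,804.79.
Month 5: interest €43.76; balance after payment €3,706.55.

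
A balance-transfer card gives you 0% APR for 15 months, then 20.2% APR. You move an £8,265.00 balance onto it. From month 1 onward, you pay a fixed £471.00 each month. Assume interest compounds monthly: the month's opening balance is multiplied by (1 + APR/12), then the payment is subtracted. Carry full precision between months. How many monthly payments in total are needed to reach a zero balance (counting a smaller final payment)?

18 payments

Promo months 1–15 at r₀ = 0%/12 = 0; months 16+ at r₁ = 20.2%/12 = 0.0168333.
After month 15 (no interest yet): B = £8,265.00 − 15·£471.00 = £1,200.00.
Then at r₁ with £471.00/mo: n₂ = −ln(1 − r₁·B/P)/ln(1+r₁) ≈ 2.63 → 3 more payments.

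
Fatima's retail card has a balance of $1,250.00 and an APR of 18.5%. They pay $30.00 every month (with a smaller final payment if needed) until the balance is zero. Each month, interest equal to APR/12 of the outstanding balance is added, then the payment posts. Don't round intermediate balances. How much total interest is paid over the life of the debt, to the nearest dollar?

$766

Monthly rate r = 18.5%/12 = 1.54167% = 0.0154167.
Payoff takes n = ⌈−ln(1 − rB₀/P)/ln(1+r)⌉ = ⌈67.209⌉ = 68 payments; the last is $6.31.
Total paid = 67·$30.00 + $6.31 = $2,016.31.
Total interest = total paid − principal = $2,016.31 − $1,250.00 = $766.31.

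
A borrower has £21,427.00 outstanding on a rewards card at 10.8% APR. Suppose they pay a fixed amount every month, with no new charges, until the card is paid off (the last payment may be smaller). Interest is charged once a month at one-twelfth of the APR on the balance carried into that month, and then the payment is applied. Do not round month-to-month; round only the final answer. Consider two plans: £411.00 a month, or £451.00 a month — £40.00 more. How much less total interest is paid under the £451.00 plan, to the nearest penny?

Monthly rate r = 10.8%/12 = 0.9% = 0.009.
At £411.00/mo: n = ⌈−ln(1 − rB₀/P)/ln(1+r)⌉ = 71 payments (last £284.63); total interest = total paid − £21,427.00 = £7,627.63.
At £451.00/mo: 63 payments (last £120.97); total interest £6,655.97.
Interest saved = £7,627.63 − £6,655.97 = £971.66.

£971.66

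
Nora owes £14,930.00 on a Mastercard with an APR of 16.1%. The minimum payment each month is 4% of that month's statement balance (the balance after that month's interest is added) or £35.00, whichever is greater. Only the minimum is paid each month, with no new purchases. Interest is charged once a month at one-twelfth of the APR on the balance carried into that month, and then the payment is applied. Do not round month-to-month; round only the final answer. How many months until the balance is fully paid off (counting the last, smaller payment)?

Monthly rate r = 16.1%/12 = 1.34167% = 0.0134167.
While 4% of the post-interest balance exceeds £35.00, each month B ← (B·(1+r))·(1 − 0.04), i.e. B shrinks by the factor (1+r)·0.96 = 0.97288.
This holds for months 1–104. Entering month 105 the balance is £855.51; 4% of the post-interest balance is now below £35.00, so the flat £35.00 minimum applies from here.
From month 105 a fixed £35.00 at rate r clears £855.51 in 30 more payments. Total: 104 + 30 = 134 months.

134 months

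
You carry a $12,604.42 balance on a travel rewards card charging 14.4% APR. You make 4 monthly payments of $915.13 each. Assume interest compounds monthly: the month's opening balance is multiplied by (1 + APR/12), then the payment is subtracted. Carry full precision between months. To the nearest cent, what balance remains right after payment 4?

Monthly rate r = 14.4%/12 = 1.2% = 0.012.
Each month: B ← B·(1+r) − $915.13.
Month 1: interest $151.25; balance after payment $11,840.54.
Month 2: interest $142.09; balance after payment $11,067.50.
Month 3: interest $132.81; balance after payment $10,285.18.
Month 4: interest $123.42; balance after payment $9,493.47.

$9,493.47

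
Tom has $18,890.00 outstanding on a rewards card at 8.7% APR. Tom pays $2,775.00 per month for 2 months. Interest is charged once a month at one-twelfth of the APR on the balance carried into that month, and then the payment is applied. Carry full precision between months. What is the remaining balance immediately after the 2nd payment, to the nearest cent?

$13,594.78

Monthly rate r = 8.7%/12 = 0.725% = 0.00725.
Each month: B ← B·(1+r) − $2,775.00.
Month 1: interest $136.95; balance after payment $16,251.95.
Month 2: interest $117.83; balance after payment $13,594.78.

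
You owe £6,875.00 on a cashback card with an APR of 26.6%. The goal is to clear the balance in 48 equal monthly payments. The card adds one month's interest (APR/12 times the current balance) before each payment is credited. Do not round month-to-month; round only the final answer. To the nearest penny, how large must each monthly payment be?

Monthly rate r = 26.6%/12 = 2.21667% = 0.0221667.
Level-payment amortization: P = B₀·r / (1 − (1+r)^(−n)) = 6875.00·0.0221667 / (1 − 1.02217^(−48)).
Denominator 1 − (1+r)^(−48) = 0.650893678.
P = 152.396 / 0.650893678 ≈ 234.13.

£234.13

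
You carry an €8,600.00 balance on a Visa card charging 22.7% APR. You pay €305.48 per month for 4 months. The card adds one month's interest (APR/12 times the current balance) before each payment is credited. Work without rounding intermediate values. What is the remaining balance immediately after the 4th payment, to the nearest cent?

Monthly rate r = 22.7%/12 = 1.89167% = 0.0189167.
Each month: B ← B·(1+r) − €305.48.
Month 1: interest €162.68; balance after payment €8,457.20.
Month 2: interest €159.98; balance after payment €8,311.71.
Month 3: interest €157.23; balance after payment €8,163.46.
Month 4: interest €154.43; balance after payment €8,012.40.

€8,012.40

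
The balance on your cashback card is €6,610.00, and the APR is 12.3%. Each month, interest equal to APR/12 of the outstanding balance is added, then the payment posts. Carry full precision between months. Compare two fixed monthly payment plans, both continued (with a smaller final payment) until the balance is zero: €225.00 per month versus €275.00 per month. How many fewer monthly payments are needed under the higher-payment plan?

8 fewer payments

Monthly rate r = 12.3%/12 = 1.025% = 0.01025.
At €225.00/mo: n = ⌈−ln(1 − rB₀/P)/ln(1+r)⌉ = 36 payments (last €30.04); total interest = total paid − €6,610.00 = €1,295.04.
At €275.00/mo: 28 payments (last €202.95); total interest €1,017.95.
Payments saved = 36 − 28 = 8.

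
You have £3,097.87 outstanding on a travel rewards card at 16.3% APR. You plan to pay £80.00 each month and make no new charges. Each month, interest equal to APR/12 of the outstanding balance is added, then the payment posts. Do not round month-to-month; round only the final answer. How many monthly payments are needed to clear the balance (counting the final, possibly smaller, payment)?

Monthly rate r = 16.3%/12 = 1.35833% = 0.0135833.
Recurrence: B ← B·(1+r) − £80.00.
Month 1: interest £42.08; balance after payment £3,059.95.
Month 2: interest £41.56; balance after payment £3,021.51.
Closed form: n = −ln(1 − rB₀/P)/ln(1+r) = −ln(0.47401)/ln(1.01358) ≈ 55.332, so the balance reaches zero during payment 56.

56 months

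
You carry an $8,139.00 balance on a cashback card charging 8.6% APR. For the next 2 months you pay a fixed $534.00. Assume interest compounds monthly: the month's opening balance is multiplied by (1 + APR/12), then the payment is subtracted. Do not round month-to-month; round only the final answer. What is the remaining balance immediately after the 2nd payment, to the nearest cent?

$7,184.25

Monthly rate r = 8.6%/12 = 0.716667% = 0.00716667.
Each month: B ← B·(1+r) − $534.00.
Month 1: interest $58.33; balance after payment $7,663.33.
Month 2: interest $54.92; balance after payment $7,184.25.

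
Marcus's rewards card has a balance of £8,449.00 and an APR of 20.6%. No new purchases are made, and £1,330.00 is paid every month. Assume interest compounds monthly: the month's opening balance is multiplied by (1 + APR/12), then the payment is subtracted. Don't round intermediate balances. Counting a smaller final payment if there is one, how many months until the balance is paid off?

7 payments

Monthly rate r = 20.6%/12 = 1.71667% = 0.0171667.
Recurrence: B ← B·(1+r) − £1,330.00.
Month 1: interest £145.04; balance after payment £7,264.04.
Month 2: interest £124.70; balance after payment £6,058.74.
Closed form: n = −ln(1 − rB₀/P)/ln(1+r) = −ln(0.89095)/ln(1.01717) ≈ 6.784, so the balance reaches zero during payment 7.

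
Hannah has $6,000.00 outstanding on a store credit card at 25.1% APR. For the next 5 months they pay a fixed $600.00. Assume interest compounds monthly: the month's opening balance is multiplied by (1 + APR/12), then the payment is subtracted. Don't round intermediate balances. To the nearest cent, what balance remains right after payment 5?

Monthly rate r = 25.1%/12 = 2.09167% = 0.0209167.
Each month: B ← B·(1+r) − $600.00.
Month 1: interest $125.50; balance after payment $5,525.50.
Month 2: interest $115.58; balance after payment $5,041.08.
Month 3: interest $105.44; balance after payment $4,546.52.
Month 4: interest $95.10; balance after payment $4,041.62.
Month 5: interest $84.54; balance after payment $3,526.15.

$3,526.15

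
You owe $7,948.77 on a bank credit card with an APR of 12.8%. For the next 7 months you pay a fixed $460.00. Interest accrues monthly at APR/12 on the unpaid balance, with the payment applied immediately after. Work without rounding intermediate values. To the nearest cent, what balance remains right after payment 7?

$5,236.72

Monthly rate r = 12.8%/12 = 1.06667% = 0.0106667.
Each month: B ← B·(1+r) − $460.00.
Month 1: interest $84.79; balance after payment $7,573.56.
Month 2: interest $80.78; balance after payment $7,194.34.
Month 3: interest $76.74; balance after payment $6,811.08.
Month 4: interest $72.65; balance after payment $6,423.73.
Month 5: interest $68.52; balance after payment $6,032.25.
Month 6: interest $64.34; balance after payment $5,636.60.
Month 7: interest $60.12; balance after payment $5,236.72.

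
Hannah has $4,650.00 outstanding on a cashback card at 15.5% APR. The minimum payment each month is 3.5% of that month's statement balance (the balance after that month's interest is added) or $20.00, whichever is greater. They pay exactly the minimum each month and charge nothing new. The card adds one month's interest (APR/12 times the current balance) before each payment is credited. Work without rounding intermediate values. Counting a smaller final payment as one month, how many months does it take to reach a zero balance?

128 months

Monthly rate r = 15.5%/12 = 1.29167% = 0.0129167.
While 3.5% of the post-interest balance exceeds $20.00, each month B ← (B·(1+r))·(1 − 0.035), i.e. B shrinks by the factor (1+r)·0.965 = 0.97746.
This holds for months 1–93. Entering month 94 the balance is $558.28; 3.5% of the post-interest balance is now below $20.00, so the flat $20.00 minimum applies from here.
From month 94 a fixed $20.00 at rate r clears $558.28 in 35 more payments. Total: 93 + 35 = 128 months.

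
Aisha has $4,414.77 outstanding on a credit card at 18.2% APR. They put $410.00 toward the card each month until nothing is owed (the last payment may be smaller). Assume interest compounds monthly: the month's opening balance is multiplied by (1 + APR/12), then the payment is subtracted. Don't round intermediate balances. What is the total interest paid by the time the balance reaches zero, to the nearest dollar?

$442

Monthly rate r = 18.2%/12 = 1.51667% = 0.0151667.
Payoff takes n = ⌈−ln(1 − rB₀/P)/ln(1+r)⌉ = ⌈11.845⌉ = 12 payments; the last is $346.91.
Total paid = 11·$410.00 + $346.91 = $4,856.91.
Total interest = total paid − principal = $4,856.91 − $4,414.77 = $442.14.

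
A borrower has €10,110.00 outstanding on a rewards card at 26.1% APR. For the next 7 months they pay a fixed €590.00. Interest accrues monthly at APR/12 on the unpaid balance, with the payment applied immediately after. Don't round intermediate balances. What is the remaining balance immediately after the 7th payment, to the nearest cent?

€7,343.94

Monthly rate r = 26.1%/12 = 2.175% = 0.02175.
Each month: B ← B·(1+r) − €590.00.
Month 1: interest €219.89; balance after payment €9,739.89.
Month 2: interest €211.84; balance after payment €9,361.74.
Month 3: interest €203.62; balance after payment €8,975.35.
Month 4: interest €195.21; balance after payment €8,580.57.
Month 5: interest €186.63; balance after payment €8,177.19.
Month 6: interest €177.85; balance after payment €7,765.05.
Month 7: interest €168.89; balance after payment €7,343.94.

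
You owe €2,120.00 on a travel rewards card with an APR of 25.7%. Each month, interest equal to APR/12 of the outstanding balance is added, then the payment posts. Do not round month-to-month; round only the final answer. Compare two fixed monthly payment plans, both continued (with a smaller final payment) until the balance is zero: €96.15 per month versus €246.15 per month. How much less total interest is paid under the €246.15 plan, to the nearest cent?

Monthly rate r = 25.7%/12 = 2.14167% = 0.0214167.
At €96.15/mo: n = ⌈−ln(1 − rB₀/P)/ln(1+r)⌉ = 31 payments (last €15.32); total interest = total paid − €2,120.00 = €779.82.
At €246.15/mo: 10 payments (last €153.74); total interest €249.09.
Interest saved = €779.82 − €249.09 = €530.73.

€530.73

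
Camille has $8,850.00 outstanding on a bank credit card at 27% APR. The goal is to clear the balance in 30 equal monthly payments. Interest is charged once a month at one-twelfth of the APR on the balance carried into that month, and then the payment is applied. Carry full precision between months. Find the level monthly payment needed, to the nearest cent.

$408.86

Monthly rate r = 27%/12 = 2.25% = 0.0225.
Level-payment amortization: P = B₀·r / (1 − (1+r)^(−n)) = 8850.00·0.0225 / (1 − 1.0225^(−30)).
Denominator 1 − (1+r)^(−30) = 0.487019922.
P = 199.125 / 0.487019922 ≈ 408.86.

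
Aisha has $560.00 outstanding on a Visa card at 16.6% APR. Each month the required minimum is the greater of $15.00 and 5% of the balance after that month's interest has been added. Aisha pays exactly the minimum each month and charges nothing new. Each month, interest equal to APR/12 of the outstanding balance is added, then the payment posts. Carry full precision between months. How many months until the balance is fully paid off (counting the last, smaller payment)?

Monthly rate r = 16.6%/12 = 1.38333% = 0.0138333.
While 5% of the post-interest balance exceeds $15.00, each month B ← (B·(1+r))·(1 − 0.05), i.e. B shrinks by the factor (1+r)·0.95 = 0.96314.
This holds for months 1–17. Entering month 18 the balance is $295.75; 5% of the post-interest balance is now below $15.00, so the flat $15.00 minimum applies from here.
From month 18 a fixed $15.00 at rate r clears $295.75 in 24 more payments. Total: 17 + 24 = 41 months.

41 months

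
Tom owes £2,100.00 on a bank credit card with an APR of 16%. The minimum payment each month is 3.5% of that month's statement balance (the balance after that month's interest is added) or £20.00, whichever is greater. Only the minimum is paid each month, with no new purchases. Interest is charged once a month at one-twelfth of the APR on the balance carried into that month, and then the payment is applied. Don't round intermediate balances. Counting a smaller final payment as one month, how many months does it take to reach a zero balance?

Monthly rate r = 16%/12 = 1.33333% = 0.0133333.
While 3.5% of the post-interest balance exceeds £20.00, each month B ← (B·(1+r))·(1 − 0.035), i.e. B shrinks by the factor (1+r)·0.965 = 0.97787.
This holds for months 1–59. Entering month 60 the balance is £560.68; 3.5% of the post-interest balance is now below £20.00, so the flat £20.00 minimum applies from here.
From month 60 a fixed £20.00 at rate r clears £560.68 in 36 more payments. Total: 59 + 36 = 95 months.

95 months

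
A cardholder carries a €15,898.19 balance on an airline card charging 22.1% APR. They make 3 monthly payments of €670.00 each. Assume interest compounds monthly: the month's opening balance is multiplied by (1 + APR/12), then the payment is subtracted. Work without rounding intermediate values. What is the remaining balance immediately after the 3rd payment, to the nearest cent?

€14,745.60

Monthly rate r = 22.1%/12 = 1.84167% = 0.0184167.
Each month: B ← B·(1+r) − €670.00.
Month 1: interest €292.79; balance after payment €15,520.98.
Month 2: interest €285.84; balance after payment €15,136.83.
Month 3: interest €278.77; balance after payment €14,745.60.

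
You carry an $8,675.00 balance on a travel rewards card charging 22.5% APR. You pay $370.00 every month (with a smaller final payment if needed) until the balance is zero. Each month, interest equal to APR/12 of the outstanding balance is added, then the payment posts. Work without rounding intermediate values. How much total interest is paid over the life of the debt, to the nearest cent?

Monthly rate r = 22.5%/12 = 1.875% = 0.01875.
Payoff takes n = ⌈−ln(1 − rB₀/P)/ln(1+r)⌉ = ⌈31.175⌉ = 32 payments; the last is $65.37.
Total paid = 31·$370.00 + $65.37 = $11,535.37.
Total interest = total paid − principal = $11,535.37 − $8,675.00 = $2,860.37.

$2,860.37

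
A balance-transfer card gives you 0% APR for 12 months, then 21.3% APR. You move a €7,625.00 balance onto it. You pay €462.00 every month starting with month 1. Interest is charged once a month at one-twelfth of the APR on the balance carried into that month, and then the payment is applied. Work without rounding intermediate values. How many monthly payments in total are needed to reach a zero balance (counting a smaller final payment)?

Promo months 1–12 at r₀ = 0%/12 = 0; months 13+ at r₁ = 21.3%/12 = 0.01775.
After month 12 (no interest yet): B = €7,625.00 − 12·€462.00 = €2,081.00.
Then at r₁ with €462.00/mo: n₂ = −ln(1 − r₁·B/P)/ln(1+r₁) ≈ 4.74 → 5 more payments.

17 months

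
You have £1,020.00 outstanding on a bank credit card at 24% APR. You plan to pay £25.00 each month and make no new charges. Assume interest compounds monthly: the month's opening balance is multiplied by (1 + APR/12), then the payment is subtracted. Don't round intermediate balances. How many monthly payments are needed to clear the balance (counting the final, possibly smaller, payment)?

Monthly rate r = 24%/12 = 2% = 0.02.
Recurrence: B ← B·(1+r) − £25.00.
Month 1: interest £20.40; balance after payment £1,015.40.
Month 2: interest £20.31; balance after payment £1,010.71.
Closed form: n = −ln(1 − rB₀/P)/ln(1+r) = −ln(0.184)/ln(1.02) ≈ 85.485, so the balance reaches zero during payment 86.

86 months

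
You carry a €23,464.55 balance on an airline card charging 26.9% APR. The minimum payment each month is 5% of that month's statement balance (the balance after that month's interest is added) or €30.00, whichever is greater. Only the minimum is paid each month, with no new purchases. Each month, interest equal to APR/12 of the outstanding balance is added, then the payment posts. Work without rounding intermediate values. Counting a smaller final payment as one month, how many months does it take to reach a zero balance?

153 months

Monthly rate r = 26.9%/12 = 2.24167% = 0.0224167.
While 5% of the post-interest balance exceeds €30.00, each month B ← (B·(1+r))·(1 − 0.05), i.e. B shrinks by the factor (1+r)·0.95 = 0.9713.
This holds for months 1–127. Entering month 128 the balance is €580.84; 5% of the post-interest balance is now below €30.00, so the flat €30.00 minimum applies from here.
From month 128 a fixed €30.00 at rate r clears €580.84 in 26 more payments. Total: 127 + 26 = 153 months.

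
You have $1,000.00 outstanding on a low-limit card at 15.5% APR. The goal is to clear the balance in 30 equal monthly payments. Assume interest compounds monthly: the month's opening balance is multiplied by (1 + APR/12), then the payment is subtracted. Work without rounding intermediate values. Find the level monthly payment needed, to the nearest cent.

Monthly rate r = 15.5%/12 = 1.29167% = 0.0129167.
Level-payment amortization: P = B₀·r / (1 − (1+r)^(−n)) = 1000.00·0.0129167 / (1 − 1.01292^(−30)).
Denominator 1 − (1+r)^(−30) = 0.319562115.
P = 12.9167 / 0.319562115 ≈ 40.42.

$40.42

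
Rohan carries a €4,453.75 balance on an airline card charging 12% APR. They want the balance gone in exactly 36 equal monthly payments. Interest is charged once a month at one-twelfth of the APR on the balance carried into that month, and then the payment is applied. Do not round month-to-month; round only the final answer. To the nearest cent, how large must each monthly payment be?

€147.93

Monthly rate r = 12%/12 = 1% = 0.01.
Level-payment amortization: P = B₀·r / (1 − (1+r)^(−n)) = 4453.75·0.01 / (1 − 1.01^(−36)).
Denominator 1 − (1+r)^(−36) = 0.30107505.
P = 44.5375 / 0.30107505 ≈ 147.93.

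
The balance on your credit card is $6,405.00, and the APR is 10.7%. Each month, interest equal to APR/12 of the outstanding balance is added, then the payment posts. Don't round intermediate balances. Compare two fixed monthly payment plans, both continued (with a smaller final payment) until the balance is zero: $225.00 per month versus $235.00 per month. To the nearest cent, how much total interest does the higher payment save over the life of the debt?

$50.39

Monthly rate r = 10.7%/12 = 0.891667% = 0.00891667.
At $225.00/mo: n = ⌈−ln(1 − rB₀/P)/ln(1+r)⌉ = 33 payments (last $221.29); total interest = total paid − $6,405.00 = $1,016.29.
At $235.00/mo: 32 payments (last $85.90); total interest $965.90.
Interest saved = $1,016.29 − $965.90 = $50.39.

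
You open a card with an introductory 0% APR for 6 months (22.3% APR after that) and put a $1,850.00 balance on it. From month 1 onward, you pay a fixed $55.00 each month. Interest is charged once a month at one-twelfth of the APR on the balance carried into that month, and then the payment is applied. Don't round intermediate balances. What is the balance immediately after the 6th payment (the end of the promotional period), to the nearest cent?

$1,520.00

Promo months 1–6 at r₀ = 0%/12 = 0; months 7+ at r₁ = 22.3%/12 = 0.0185833.
After month 6 (no interest yet): B = $1,850.00 − 6·$55.00 = $1,520.00.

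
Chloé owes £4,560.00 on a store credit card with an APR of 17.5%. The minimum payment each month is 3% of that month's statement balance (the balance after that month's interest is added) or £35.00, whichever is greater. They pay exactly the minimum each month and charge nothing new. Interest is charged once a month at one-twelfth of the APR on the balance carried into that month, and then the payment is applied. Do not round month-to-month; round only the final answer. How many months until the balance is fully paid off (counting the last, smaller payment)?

132 months

Monthly rate r = 17.5%/12 = 1.45833% = 0.0145833.
While 3% of the post-interest balance exceeds £35.00, each month B ← (B·(1+r))·(1 − 0.03), i.e. B shrinks by the factor (1+r)·0.97 = 0.98415.
This holds for months 1–87. Entering month 88 the balance is £1,135.37; 3% of the post-interest balance is now below £35.00, so the flat £35.00 minimum applies from here.
From month 88 a fixed £35.00 at rate r clears £1,135.37 in 45 more payments. Total: 87 + 45 = 132 months.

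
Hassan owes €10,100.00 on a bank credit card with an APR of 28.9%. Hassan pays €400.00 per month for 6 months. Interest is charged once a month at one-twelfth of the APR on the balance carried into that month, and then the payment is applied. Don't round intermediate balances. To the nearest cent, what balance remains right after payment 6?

Monthly rate r = 28.9%/12 = 2.40833% = 0.0240833.
Each month: B ← B·(1+r) − €400.00.
Month 1: interest €243.24; balance after payment €9,943.24.
Month 2: interest €239.47; balance after payment €9,782.71.
Month 3: interest €235.60; balance after payment €9,618.31.
Month 4: interest €231.64; balance after payment €9,449.95.
Month 5: interest €227.59; balance after payment €9,277.54.
Month 6: interest €223.43; balance after payment €9,100.97.

€9,100.97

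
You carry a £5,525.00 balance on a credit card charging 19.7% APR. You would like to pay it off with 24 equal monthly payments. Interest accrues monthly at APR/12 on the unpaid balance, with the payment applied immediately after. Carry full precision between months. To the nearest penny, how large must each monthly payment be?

£280.39

Monthly rate r = 19.7%/12 = 1.64167% = 0.0164167.
Level-payment amortization: P = B₀·r / (1 − (1+r)^(−n)) = 5525.00·0.0164167 / (1 − 1.01642^(−24)).
Denominator 1 − (1+r)^(−24) = 0.323485151.
P = 90.7021 / 0.323485151 ≈ 280.39.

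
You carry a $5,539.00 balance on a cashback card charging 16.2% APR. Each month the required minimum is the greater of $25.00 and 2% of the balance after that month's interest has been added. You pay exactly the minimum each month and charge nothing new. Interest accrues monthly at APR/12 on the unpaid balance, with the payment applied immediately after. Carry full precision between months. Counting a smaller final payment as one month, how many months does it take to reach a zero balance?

303 months

Monthly rate r = 16.2%/12 = 1.35% = 0.0135.
While 2% of the post-interest balance exceeds $25.00, each month B ← (B·(1+r))·(1 − 0.02), i.e. B shrinks by the factor (1+r)·0.98 = 0.99323.
This holds for months 1–222. Entering month 223 the balance is $1,226.01; 2% of the post-interest balance is now below $25.00, so the flat $25.00 minimum applies from here.
From month 223 a fixed $25.00 at rate r clears $1,226.01 in 81 more payments. Total: 222 + 81 = 303 months.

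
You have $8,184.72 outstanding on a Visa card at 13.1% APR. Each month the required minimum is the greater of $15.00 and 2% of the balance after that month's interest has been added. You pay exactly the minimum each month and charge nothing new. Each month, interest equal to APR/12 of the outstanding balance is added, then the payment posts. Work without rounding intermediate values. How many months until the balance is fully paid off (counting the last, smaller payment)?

Monthly rate r = 13.1%/12 = 1.09167% = 0.0109167.
While 2% of the post-interest balance exceeds $15.00, each month B ← (B·(1+r))·(1 − 0.02), i.e. B shrinks by the factor (1+r)·0.98 = 0.9907.
This holds for months 1–257. Entering month 258 the balance is $741.23; 2% of the post-interest balance is now below $15.00, so the flat $15.00 minimum applies from here.
From month 258 a fixed $15.00 at rate r clears $741.23 in 72 more payments. Total: 257 + 72 = 329 months.

329 months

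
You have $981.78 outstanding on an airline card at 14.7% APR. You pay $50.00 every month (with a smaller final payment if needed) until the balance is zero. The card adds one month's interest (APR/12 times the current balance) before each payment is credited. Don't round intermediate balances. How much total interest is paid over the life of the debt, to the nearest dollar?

Monthly rate r = 14.7%/12 = 1.225% = 0.01225.
Payoff takes n = ⌈−ln(1 − rB₀/P)/ln(1+r)⌉ = ⌈22.598⌉ = 23 payments; the last is $29.97.
Total paid = 22·$50.00 + $29.97 = $1,129.97.
Total interest = total paid − principal = $1,129.97 − $981.78 = $148.19.

$148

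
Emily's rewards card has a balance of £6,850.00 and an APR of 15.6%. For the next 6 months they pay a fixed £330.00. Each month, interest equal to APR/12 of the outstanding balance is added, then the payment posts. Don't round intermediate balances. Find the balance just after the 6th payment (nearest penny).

£5,356.49

Monthly rate r = 15.6%/12 = 1.3% = 0.013.
Each month: B ← B·(1+r) − £330.00.
Month 1: interest £89.05; balance after payment £6,609.05.
Month 2: interest £85.92; balance after payment £6,364.97.
Month 3: interest £82.74; balance after payment £6,117.71.
Month 4: interest £79.53; balance after payment £5,867.24.
Month 5: interest £76.27; balance after payment £5,613.52.
Month 6: interest £72.98; balance after payment £5,356.49.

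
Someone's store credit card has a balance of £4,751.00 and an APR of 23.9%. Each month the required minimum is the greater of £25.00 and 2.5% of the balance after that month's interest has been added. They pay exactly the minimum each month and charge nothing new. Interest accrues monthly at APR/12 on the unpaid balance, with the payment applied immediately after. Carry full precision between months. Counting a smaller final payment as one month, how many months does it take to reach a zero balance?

359 months

Monthly rate r = 23.9%/12 = 1.99167% = 0.0199167.
While 2.5% of the post-interest balance exceeds £25.00, each month B ← (B·(1+r))·(1 − 0.025), i.e. B shrinks by the factor (1+r)·0.975 = 0.99442.
This holds for months 1–282. Entering month 283 the balance is £980.23; 2.5% of the post-interest balance is now below £25.00, so the flat £25.00 minimum applies from here.
From month 283 a fixed £25.00 at rate r clears £980.23 in 77 more payments. Total: 282 + 77 = 359 months.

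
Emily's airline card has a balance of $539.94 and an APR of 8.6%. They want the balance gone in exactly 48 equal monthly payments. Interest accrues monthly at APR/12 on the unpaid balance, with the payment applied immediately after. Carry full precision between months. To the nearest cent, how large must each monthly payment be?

Monthly rate r = 8.6%/12 = 0.716667% = 0.00716667.
Level-payment amortization: P = B₀·r / (1 − (1+r)^(−n)) = 539.94·0.00716667 / (1 − 1.00717^(−48)).
Denominator 1 − (1+r)^(−48) = 0.290200818.
P = 3.86957 / 0.290200818 ≈ 13.33.

$13.33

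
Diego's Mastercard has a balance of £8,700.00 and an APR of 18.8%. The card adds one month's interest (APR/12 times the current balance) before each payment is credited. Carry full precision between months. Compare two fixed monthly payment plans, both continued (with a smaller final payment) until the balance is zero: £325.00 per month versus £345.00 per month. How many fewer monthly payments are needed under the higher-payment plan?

Monthly rate r = 18.8%/12 = 1.56667% = 0.0156667.
At £325.00/mo: n = ⌈−ln(1 − rB₀/P)/ln(1+r)⌉ = 35 payments (last £316.38); total interest = total paid − £8,700.00 = £2,666.38.
At £345.00/mo: 33 payments (last £116.00); total interest £2,456.00.
Payments saved = 35 − 33 = 2.

2 fewer payments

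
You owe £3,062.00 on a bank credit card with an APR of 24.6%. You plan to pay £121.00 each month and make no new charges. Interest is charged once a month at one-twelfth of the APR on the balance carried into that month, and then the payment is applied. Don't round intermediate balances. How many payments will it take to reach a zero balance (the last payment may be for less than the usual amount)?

Monthly rate r = 24.6%/12 = 2.05% = 0.0205.
Recurrence: B ← B·(1+r) − £121.00.
Month 1: interest £62.77; balance after payment £3,003.77.
Month 2: interest £61.58; balance after payment £2,944.35.
Closed form: n = −ln(1 − rB₀/P)/ln(1+r) = −ln(0.48123)/ln(1.0205) ≈ 36.043, so the balance reaches zero during payment 37.

37 payments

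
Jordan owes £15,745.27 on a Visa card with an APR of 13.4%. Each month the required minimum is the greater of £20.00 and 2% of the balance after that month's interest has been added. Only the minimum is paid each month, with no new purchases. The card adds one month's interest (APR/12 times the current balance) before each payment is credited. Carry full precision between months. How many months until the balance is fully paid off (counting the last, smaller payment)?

377 months

Monthly rate r = 13.4%/12 = 1.11667% = 0.0111667.
While 2% of the post-interest balance exceeds £20.00, each month B ← (B·(1+r))·(1 − 0.02), i.e. B shrinks by the factor (1+r)·0.98 = 0.99094.
This holds for months 1–305. Entering month 306 the balance is £981.84; 2% of the post-interest balance is now below £20.00, so the flat £20.00 minimum applies from here.
From month 306 a fixed £20.00 at rate r clears £981.84 in 72 more payments. Total: 305 + 72 = 377 months.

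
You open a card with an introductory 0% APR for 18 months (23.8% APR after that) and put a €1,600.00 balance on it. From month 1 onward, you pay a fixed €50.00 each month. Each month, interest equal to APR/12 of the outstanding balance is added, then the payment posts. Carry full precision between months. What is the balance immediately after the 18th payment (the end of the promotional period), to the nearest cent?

Promo months 1–18 at r₀ = 0%/12 = 0; months 19+ at r₁ = 23.8%/12 = 0.0198333.
After month 18 (no interest yet): B = €1,600.00 − 18·€50.00 = €700.00.

€700.00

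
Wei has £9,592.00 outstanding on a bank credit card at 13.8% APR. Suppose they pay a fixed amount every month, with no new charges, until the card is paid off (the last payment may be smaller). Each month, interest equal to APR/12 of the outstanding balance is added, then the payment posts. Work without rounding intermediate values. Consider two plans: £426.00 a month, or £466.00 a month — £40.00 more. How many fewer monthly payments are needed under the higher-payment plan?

3 fewer payments

Monthly rate r = 13.8%/12 = 1.15% = 0.0115.
At £426.00/mo: n = ⌈−ln(1 − rB₀/P)/ln(1+r)⌉ = 27 payments (last £89.01); total interest = total paid − £9,592.00 = £1,573.01.
At £466.00/mo: 24 payments (last £291.19); total interest £1,417.19.
Payments saved = 27 − 24 = 3.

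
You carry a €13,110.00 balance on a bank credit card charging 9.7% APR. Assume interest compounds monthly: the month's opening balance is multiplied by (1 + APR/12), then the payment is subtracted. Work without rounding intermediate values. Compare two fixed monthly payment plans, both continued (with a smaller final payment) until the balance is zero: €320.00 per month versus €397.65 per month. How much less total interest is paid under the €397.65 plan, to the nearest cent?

Monthly rate r = 9.7%/12 = 0.808333% = 0.00808333.
At €320.00/mo: n = ⌈−ln(1 − rB₀/P)/ln(1+r)⌉ = 50 payments (last €307.12); total interest = total paid − €13,110.00 = €2,877.12.
At €397.65/mo: 39 payments (last €197.56); total interest €2,198.26.
Interest saved = €2,877.12 − €2,198.26 = €678.86.

€678.86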